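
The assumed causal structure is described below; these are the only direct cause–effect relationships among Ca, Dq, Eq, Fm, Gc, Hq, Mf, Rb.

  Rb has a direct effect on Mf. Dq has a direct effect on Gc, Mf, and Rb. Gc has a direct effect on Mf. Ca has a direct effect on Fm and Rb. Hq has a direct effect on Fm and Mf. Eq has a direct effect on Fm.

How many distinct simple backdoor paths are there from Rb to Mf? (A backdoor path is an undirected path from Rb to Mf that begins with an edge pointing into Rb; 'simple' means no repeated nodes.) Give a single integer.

A backdoor path from Rb to Mf is any simple undirected path whose first edge points into Rb (i.e. leaves Rb via a parent).
Parents of Rb: {Ca, Dq}.
Enumerating:
  P1: Rb <- Ca -> Fm <- Hq -> Mf
  P2: Rb <- Dq -> Gc -> Mf
  P3: Rb <- Dq -> Mf
That exhausts the simple backdoor paths. Count: 3.

3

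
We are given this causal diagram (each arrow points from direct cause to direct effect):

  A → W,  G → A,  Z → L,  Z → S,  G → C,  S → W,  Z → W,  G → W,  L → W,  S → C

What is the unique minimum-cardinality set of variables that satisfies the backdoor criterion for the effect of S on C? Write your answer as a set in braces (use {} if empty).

Variables eligible for adjustment (non-descendants of S, excluding S and C): {A, G, L, Z}.
Backdoor paths from S to C:
  P1: S <- Z -> L -> W <- G -> C
  P2: S <- Z -> L -> W <- A <- G -> C
  P3: S <- Z -> W <- G -> C
  P4: S <- Z -> W <- A <- G -> C
Each backdoor path contains an unconditioned collider, so every path is already blocked with the empty conditioning set:
  P1: blocked at collider W (neither it nor any descendant is in the conditioning set).
  P2: blocked at collider W (neither it nor any descendant is in the conditioning set).
  P3: blocked at collider W (neither it nor any descendant is in the conditioning set).
  P4: blocked at collider W (neither it nor any descendant is in the conditioning set).
The empty set is therefore the unique smallest valid set.

{}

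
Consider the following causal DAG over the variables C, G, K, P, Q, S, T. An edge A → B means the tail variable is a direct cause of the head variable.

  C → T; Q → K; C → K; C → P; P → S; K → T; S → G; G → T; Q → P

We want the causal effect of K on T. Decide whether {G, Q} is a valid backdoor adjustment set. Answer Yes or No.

No

Backdoor paths from K to T (paths whose first edge points into K):
  P1: K <- Q -> P <- C -> T
  P2: K <- Q -> P -> S -> G -> T
  P3: K <- C -> P -> S -> G -> T
  P4: K <- C -> T
Condition 1 (no descendant of K in the set): holds — descendants of K are {T}; none are in {G, Q}.
Condition 2 (every backdoor path blocked by {G, Q}):
  P1: blocked at fork node Q ∈ conditioning set.
  P2: blocked at fork node Q ∈ conditioning set.
  P3: blocked at chain node G ∈ conditioning set.
  P4: open — no interior node is in the conditioning set.
{G, Q} does not satisfy the backdoor criterion.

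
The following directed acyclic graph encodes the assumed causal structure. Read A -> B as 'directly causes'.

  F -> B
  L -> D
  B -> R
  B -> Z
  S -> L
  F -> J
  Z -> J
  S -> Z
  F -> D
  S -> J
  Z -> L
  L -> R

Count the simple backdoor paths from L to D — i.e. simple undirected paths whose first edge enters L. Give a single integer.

A backdoor path from L to D is any simple undirected path whose first edge points into L (i.e. leaves L via a parent).
Parents of L: {S, Z}.
Enumerating:
  P1: L <- S -> Z <- B <- F -> D
  P2: L <- S -> Z -> J <- F -> D
  P3: L <- S -> J <- F -> D
  P4: L <- S -> J <- Z <- B <- F -> D
  P5: L <- Z <- S -> J <- F -> D
  P6: L <- Z <- B <- F -> D
  P7: L <- Z -> J <- F -> D
That exhausts the simple backdoor paths. Count: 7.

7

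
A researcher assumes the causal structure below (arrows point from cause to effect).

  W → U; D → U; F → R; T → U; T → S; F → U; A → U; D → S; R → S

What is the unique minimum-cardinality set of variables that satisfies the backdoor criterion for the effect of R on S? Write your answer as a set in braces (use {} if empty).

{}

Variables eligible for adjustment (non-descendants of R, excluding R and S): {A, D, F, T, U, W}.
Backdoor paths from R to S:
  P1: R <- F -> U <- D -> S
  P2: R <- F -> U <- T -> S
Each backdoor path contains an unconditioned collider, so every path is already blocked with the empty conditioning set:
  P1: blocked at collider U (neither it nor any descendant is in the conditioning set).
  P2: blocked at collider U (neither it nor any descendant is in the conditioning set).
The empty set is therefore the unique smallest valid set.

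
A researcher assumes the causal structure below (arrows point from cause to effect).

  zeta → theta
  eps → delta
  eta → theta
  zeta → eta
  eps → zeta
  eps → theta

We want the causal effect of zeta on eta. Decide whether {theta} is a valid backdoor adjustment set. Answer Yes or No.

Backdoor paths from zeta to eta (paths whose first edge points into zeta):
  P1: zeta <- eps -> theta <- eta
Condition 1 (no descendant of zeta in the set): FAILS — theta is a descendant of zeta.
Condition 2 (every backdoor path blocked by {theta}):
  P1: open — collider(s) theta are conditioned on (or have a conditioned descendant) and no non-collider on the path is in the set.
{theta} does not satisfy the backdoor criterion.

No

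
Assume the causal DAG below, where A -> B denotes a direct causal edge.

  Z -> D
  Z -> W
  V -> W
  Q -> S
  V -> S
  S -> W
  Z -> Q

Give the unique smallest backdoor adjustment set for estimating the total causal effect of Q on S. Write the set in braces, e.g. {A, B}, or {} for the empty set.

{}

Variables eligible for adjustment (non-descendants of Q, excluding Q and S): {D, V, Z}.
Backdoor paths from Q to S:
  P1: Q <- Z -> W <- V -> S
  P2: Q <- Z -> W <- S
Each backdoor path contains an unconditioned collider, so every path is already blocked with the empty conditioning set:
  P1: blocked at collider W (neither it nor any descendant is in the conditioning set).
  P2: blocked at collider W (neither it nor any descendant is in the conditioning set).
The empty set is therefore the unique smallest valid set.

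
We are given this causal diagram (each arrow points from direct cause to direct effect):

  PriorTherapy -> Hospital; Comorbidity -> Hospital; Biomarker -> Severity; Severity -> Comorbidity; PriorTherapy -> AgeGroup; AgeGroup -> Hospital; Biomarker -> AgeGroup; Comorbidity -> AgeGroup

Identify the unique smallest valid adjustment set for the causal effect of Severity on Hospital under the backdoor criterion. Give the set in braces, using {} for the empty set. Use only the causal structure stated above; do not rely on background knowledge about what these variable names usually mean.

{Biomarker}

Variables eligible for adjustment (non-descendants of Severity, excluding Severity and Hospital): {Biomarker, PriorTherapy}.
Backdoor paths from Severity to Hospital:
  P1: Severity <- Biomarker -> AgeGroup <- PriorTherapy -> Hospital
  P2: Severity <- Biomarker -> AgeGroup <- Comorbidity -> Hospital
  P3: Severity <- Biomarker -> AgeGroup -> Hospital
The empty set is not sufficient: P3 (Severity <- Biomarker -> AgeGroup -> Hospital) has no collider blocking it and no conditioned non-collider, so it is open.
Try {Biomarker}:
  P1: blocked at fork node Biomarker ∈ conditioning set.
  P2: blocked at fork node Biomarker ∈ conditioning set.
  P3: blocked at fork node Biomarker ∈ conditioning set.
{Biomarker} contains no descendant of Severity and blocks every backdoor path.
No other singleton works — e.g. {PriorTherapy} leaves P3 open — so {Biomarker} is the unique smallest valid adjustment set.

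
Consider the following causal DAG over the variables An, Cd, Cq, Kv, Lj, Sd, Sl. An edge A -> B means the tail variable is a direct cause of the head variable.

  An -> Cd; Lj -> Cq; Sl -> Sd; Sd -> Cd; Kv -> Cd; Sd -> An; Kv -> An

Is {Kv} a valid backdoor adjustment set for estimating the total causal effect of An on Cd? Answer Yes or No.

Backdoor paths from An to Cd (paths whose first edge points into An):
  P1: An <- Kv -> Cd
  P2: An <- Sd -> Cd
Condition 1 (no descendant of An in the set): holds — descendants of An are {Cd}; none are in {Kv}.
Condition 2 (every backdoor path blocked by {Kv}):
  P1: blocked at fork node Kv ∈ conditioning set.
  P2: open — no interior node is in the conditioning set.
{Kv} does not satisfy the backdoor criterion.

No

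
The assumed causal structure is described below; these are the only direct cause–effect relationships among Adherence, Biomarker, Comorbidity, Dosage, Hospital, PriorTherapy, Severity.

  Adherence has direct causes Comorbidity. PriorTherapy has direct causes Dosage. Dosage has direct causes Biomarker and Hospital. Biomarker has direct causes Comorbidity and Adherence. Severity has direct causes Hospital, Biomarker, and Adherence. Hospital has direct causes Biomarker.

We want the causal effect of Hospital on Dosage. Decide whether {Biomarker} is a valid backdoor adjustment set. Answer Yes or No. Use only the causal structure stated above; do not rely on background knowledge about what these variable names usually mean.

Backdoor paths from Hospital to Dosage (paths whose first edge points into Hospital):
  P1: Hospital <- Biomarker -> Dosage
Condition 1 (no descendant of Hospital in the set): holds — descendants of Hospital are {Dosage, PriorTherapy, Severity}; none are in {Biomarker}.
Condition 2 (every backdoor path blocked by {Biomarker}):
  P1: blocked at fork node Biomarker ∈ conditioning set.
{Biomarker} satisfies the backdoor criterion.

Yes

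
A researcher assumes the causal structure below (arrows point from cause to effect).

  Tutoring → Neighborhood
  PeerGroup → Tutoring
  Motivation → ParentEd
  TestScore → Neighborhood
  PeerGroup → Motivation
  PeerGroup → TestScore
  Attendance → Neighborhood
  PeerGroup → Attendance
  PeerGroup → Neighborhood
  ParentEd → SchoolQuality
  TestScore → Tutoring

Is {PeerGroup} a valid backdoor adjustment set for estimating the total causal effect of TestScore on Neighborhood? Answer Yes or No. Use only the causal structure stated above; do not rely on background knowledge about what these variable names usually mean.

Yes

Backdoor paths from TestScore to Neighborhood (paths whose first edge points into TestScore):
  P1: TestScore <- PeerGroup -> Attendance -> Neighborhood
  P2: TestScore <- PeerGroup -> Tutoring -> Neighborhood
  P3: TestScore <- PeerGroup -> Neighborhood
Condition 1 (no descendant of TestScore in the set): holds — descendants of TestScore are {Neighborhood, Tutoring}; none are in {PeerGroup}.
Condition 2 (every backdoor path blocked by {PeerGroup}):
  P1: blocked at fork node PeerGroup ∈ conditioning set.
  P2: blocked at fork node PeerGroup ∈ conditioning set.
  P3: blocked at fork node PeerGroup ∈ conditioning set.
{PeerGroup} satisfies the backdoor criterion.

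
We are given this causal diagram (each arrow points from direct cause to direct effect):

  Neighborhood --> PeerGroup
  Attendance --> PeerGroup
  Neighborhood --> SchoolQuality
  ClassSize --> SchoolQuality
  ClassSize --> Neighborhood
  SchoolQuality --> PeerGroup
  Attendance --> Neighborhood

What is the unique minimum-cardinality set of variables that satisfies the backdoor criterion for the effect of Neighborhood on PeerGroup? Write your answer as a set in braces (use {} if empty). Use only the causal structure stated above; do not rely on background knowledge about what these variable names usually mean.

Variables eligible for adjustment (non-descendants of Neighborhood, excluding Neighborhood and PeerGroup): {Attendance, ClassSize}.
Backdoor paths from Neighborhood to PeerGroup:
  P1: Neighborhood <- ClassSize -> SchoolQuality -> PeerGroup
  P2: Neighborhood <- Attendance -> PeerGroup
The empty set is not sufficient: P1 (Neighborhood <- ClassSize -> SchoolQuality -> PeerGroup) has no collider blocking it and no conditioned non-collider, so it is open.
Try {Attendance, ClassSize}:
  P1: blocked at fork node ClassSize ∈ conditioning set.
  P2: blocked at fork node Attendance ∈ conditioning set.
{Attendance, ClassSize} contains no descendant of Neighborhood and blocks every backdoor path.
Every element of {Attendance, ClassSize} is needed (dropping Attendance leaves P2 open; dropping ClassSize leaves P1 open), so no proper subset is valid.
Among all size-2 subsets of the eligible variables, only {Attendance, ClassSize} blocks every backdoor path, so it is the unique smallest valid adjustment set.

{Attendance, ClassSize}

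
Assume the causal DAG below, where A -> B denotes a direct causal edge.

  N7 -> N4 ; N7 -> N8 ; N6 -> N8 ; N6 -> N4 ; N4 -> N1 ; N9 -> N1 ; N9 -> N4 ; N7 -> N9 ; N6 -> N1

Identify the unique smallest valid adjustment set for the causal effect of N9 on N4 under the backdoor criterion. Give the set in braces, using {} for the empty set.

Variables eligible for adjustment (non-descendants of N9, excluding N9 and N4): {N6, N7, N8}.
Backdoor paths from N9 to N4:
  P1: N9 <- N7 -> N8 <- N6 -> N4
  P2: N9 <- N7 -> N8 <- N6 -> N1 <- N4
  P3: N9 <- N7 -> N4
The empty set is not sufficient: P3 (N9 <- N7 -> N4) has no collider blocking it and no conditioned non-collider, so it is open.
Try {N7}:
  P1: blocked at fork node N7 ∈ conditioning set.
  P2: blocked at fork node N7 ∈ conditioning set.
  P3: blocked at fork node N7 ∈ conditioning set.
{N7} contains no descendant of N9 and blocks every backdoor path.
No other singleton works — e.g. {N6} leaves P3 open — so {N7} is the unique smallest valid adjustment set.

{N7}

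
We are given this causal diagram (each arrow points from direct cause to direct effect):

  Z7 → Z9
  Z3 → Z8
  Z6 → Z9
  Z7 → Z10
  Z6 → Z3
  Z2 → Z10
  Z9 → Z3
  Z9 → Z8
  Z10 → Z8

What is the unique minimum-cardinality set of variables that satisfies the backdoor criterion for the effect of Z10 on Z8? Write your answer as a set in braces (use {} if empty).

{Z7}

Variables eligible for adjustment (non-descendants of Z10, excluding Z10 and Z8): {Z2, Z3, Z6, Z7, Z9}.
Backdoor paths from Z10 to Z8:
  P1: Z10 <- Z7 -> Z9 <- Z6 -> Z3 -> Z8
  P2: Z10 <- Z7 -> Z9 -> Z3 -> Z8
  P3: Z10 <- Z7 -> Z9 -> Z8
The empty set is not sufficient: P2 (Z10 <- Z7 -> Z9 -> Z3 -> Z8) has no collider blocking it and no conditioned non-collider, so it is open.
Try {Z7}:
  P1: blocked at fork node Z7 ∈ conditioning set.
  P2: blocked at fork node Z7 ∈ conditioning set.
  P3: blocked at fork node Z7 ∈ conditioning set.
{Z7} contains no descendant of Z10 and blocks every backdoor path.
No other singleton works — e.g. {Z6} leaves P2 open — so {Z7} is the unique smallest valid adjustment set.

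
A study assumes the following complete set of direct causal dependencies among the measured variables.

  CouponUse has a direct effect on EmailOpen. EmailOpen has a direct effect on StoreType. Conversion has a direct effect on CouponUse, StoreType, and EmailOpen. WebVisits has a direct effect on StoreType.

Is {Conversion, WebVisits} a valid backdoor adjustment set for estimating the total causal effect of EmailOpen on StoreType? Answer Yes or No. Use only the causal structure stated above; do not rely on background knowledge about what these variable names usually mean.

Backdoor paths from EmailOpen to StoreType (paths whose first edge points into EmailOpen):
  P1: EmailOpen <- Conversion -> StoreType
  P2: EmailOpen <- CouponUse <- Conversion -> StoreType
Condition 1 (no descendant of EmailOpen in the set): holds — descendants of EmailOpen are {StoreType}; none are in {Conversion, WebVisits}.
Condition 2 (every backdoor path blocked by {Conversion, WebVisits}):
  P1: blocked at fork node Conversion ∈ conditioning set.
  P2: blocked at fork node Conversion ∈ conditioning set.
{Conversion, WebVisits} satisfies the backdoor criterion.

Yes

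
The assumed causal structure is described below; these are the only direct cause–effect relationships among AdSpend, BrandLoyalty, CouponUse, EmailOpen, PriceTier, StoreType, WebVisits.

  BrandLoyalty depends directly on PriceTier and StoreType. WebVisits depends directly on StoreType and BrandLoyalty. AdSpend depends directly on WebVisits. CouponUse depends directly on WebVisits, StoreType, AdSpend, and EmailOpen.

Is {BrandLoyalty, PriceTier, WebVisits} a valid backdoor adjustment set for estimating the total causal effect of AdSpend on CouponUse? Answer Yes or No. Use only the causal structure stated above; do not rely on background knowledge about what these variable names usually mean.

Yes

Backdoor paths from AdSpend to CouponUse (paths whose first edge points into AdSpend):
  P1: AdSpend <- WebVisits <- StoreType -> CouponUse
  P2: AdSpend <- WebVisits <- BrandLoyalty <- StoreType -> CouponUse
  P3: AdSpend <- WebVisits -> CouponUse
Condition 1 (no descendant of AdSpend in the set): holds — descendants of AdSpend are {CouponUse}; none are in {BrandLoyalty, PriceTier, WebVisits}.
Condition 2 (every backdoor path blocked by {BrandLoyalty, PriceTier, WebVisits}):
  P1: blocked at chain node WebVisits ∈ conditioning set.
  P2: blocked at chain node WebVisits ∈ conditioning set.
  P3: blocked at fork node WebVisits ∈ conditioning set.
{BrandLoyalty, PriceTier, WebVisits} satisfies the backdoor criterion.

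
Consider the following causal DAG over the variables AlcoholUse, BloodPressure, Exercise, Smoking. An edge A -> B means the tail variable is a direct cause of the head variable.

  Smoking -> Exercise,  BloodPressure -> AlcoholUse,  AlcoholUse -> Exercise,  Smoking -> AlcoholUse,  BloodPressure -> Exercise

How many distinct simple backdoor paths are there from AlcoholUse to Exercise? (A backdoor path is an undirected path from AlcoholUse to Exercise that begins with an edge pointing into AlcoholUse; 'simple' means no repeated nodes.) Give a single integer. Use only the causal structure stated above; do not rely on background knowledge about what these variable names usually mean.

A backdoor path from AlcoholUse to Exercise is any simple undirected path whose first edge points into AlcoholUse (i.e. leaves AlcoholUse via a parent).
Parents of AlcoholUse: {BloodPressure, Smoking}.
Enumerating:
  P1: AlcoholUse <- Smoking -> Exercise
  P2: AlcoholUse <- BloodPressure -> Exercise
That exhausts the simple backdoor paths. Count: 2.

2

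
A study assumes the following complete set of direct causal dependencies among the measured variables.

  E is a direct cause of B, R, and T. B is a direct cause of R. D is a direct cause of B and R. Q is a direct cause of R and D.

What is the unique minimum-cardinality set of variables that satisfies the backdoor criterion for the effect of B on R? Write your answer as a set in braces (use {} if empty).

Variables eligible for adjustment (non-descendants of B, excluding B and R): {D, E, Q, T}.
Backdoor paths from B to R:
  P1: B <- E -> R
  P2: B <- D <- Q -> R
  P3: B <- D -> R
The empty set is not sufficient: P1 (B <- E -> R) has no collider blocking it and no conditioned non-collider, so it is open.
Try {D, E}:
  P1: blocked at fork node E ∈ conditioning set.
  P2: blocked at chain node D ∈ conditioning set.
  P3: blocked at fork node D ∈ conditioning set.
{D, E} contains no descendant of B and blocks every backdoor path.
Every element of {D, E} is needed (dropping D leaves P2 open; dropping E leaves P1 open), so no proper subset is valid.
Among all size-2 subsets of the eligible variables, only {D, E} blocks every backdoor path, so it is the unique smallest valid adjustment set.

{D, E}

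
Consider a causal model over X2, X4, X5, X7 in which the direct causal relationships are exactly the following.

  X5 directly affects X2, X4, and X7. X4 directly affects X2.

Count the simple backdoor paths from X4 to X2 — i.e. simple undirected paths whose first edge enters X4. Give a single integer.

A backdoor path from X4 to X2 is any simple undirected path whose first edge points into X4 (i.e. leaves X4 via a parent).
Parents of X4: {X5}.
Enumerating:
  P1: X4 <- X5 -> X2
That exhausts the simple backdoor paths. Count: 1.

1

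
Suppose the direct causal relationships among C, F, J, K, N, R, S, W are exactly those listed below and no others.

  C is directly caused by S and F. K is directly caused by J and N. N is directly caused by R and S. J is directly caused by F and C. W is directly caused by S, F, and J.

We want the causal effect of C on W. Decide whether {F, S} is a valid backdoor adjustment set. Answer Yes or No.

Backdoor paths from C to W (paths whose first edge points into C):
  P1: C <- S -> W
  P2: C <- S -> N -> K <- J <- F -> W
  P3: C <- S -> N -> K <- J -> W
  P4: C <- F -> J -> W
  P5: C <- F -> J -> K <- N <- S -> W
  P6: C <- F -> W
Condition 1 (no descendant of C in the set): holds — descendants of C are {J, K, W}; none are in {F, S}.
Condition 2 (every backdoor path blocked by {F, S}):
  P1: blocked at fork node S ∈ conditioning set.
  P2: blocked at fork node S ∈ conditioning set.
  P3: blocked at fork node S ∈ conditioning set.
  P4: blocked at fork node F ∈ conditioning set.
  P5: blocked at fork node F ∈ conditioning set.
  P6: blocked at fork node F ∈ conditioning set.
{F, S} satisfies the backdoor criterion.

Yes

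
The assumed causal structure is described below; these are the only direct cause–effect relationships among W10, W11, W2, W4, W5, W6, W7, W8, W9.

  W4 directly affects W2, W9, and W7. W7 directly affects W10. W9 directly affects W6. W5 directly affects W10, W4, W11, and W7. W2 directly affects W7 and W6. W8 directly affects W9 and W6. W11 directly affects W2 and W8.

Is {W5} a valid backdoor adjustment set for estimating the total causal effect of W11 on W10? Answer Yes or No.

Backdoor paths from W11 to W10 (paths whose first edge points into W11):
  P1: W11 <- W5 -> W4 -> W2 -> W7 -> W10
  P2: W11 <- W5 -> W4 -> W7 -> W10
  P3: W11 <- W5 -> W4 -> W9 <- W8 -> W6 <- W2 -> W7 -> W10
  P4: W11 <- W5 -> W4 -> W9 -> W6 <- W2 -> W7 -> W10
  P5: W11 <- W5 -> W7 -> W10
  P6: W11 <- W5 -> W10
Condition 1 (no descendant of W11 in the set): holds — descendants of W11 are {W10, W2, W6, W7, W8, W9}; none are in {W5}.
Condition 2 (every backdoor path blocked by {W5}):
  P1: blocked at fork node W5 ∈ conditioning set.
  P2: blocked at fork node W5 ∈ conditioning set.
  P3: blocked at fork node W5 ∈ conditioning set.
  P4: blocked at fork node W5 ∈ conditioning set.
  P5: blocked at fork node W5 ∈ conditioning set.
  P6: blocked at fork node W5 ∈ conditioning set.
{W5} satisfies the backdoor criterion.

Yes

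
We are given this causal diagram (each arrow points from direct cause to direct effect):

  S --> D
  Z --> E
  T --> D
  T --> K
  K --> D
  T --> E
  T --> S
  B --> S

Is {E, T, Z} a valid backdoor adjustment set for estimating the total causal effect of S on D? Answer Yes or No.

Backdoor paths from S to D (paths whose first edge points into S):
  P1: S <- T -> K -> D
  P2: S <- T -> D
Condition 1 (no descendant of S in the set): holds — descendants of S are {D}; none are in {E, T, Z}.
Condition 2 (every backdoor path blocked by {E, T, Z}):
  P1: blocked at fork node T ∈ conditioning set.
  P2: blocked at fork node T ∈ conditioning set.
{E, T, Z} satisfies the backdoor criterion.

Yes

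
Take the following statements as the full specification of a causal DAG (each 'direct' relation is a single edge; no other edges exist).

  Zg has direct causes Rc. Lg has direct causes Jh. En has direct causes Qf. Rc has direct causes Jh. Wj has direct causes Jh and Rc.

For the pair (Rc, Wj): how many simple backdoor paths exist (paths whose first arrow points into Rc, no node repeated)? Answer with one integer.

1

A backdoor path from Rc to Wj is any simple undirected path whose first edge points into Rc (i.e. leaves Rc via a parent).
Parents of Rc: {Jh}.
Enumerating:
  P1: Rc <- Jh -> Wj
That exhausts the simple backdoor paths. Count: 1.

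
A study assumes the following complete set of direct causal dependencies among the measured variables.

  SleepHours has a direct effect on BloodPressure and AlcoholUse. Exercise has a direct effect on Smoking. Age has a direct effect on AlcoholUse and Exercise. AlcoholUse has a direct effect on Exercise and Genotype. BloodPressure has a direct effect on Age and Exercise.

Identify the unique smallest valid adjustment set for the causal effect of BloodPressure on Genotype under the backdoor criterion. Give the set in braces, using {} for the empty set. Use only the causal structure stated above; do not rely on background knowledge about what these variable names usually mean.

{SleepHours}

Variables eligible for adjustment (non-descendants of BloodPressure, excluding BloodPressure and Genotype): {SleepHours}.
Backdoor paths from BloodPressure to Genotype:
  P1: BloodPressure <- SleepHours -> AlcoholUse -> Genotype
The empty set is not sufficient: P1 (BloodPressure <- SleepHours -> AlcoholUse -> Genotype) has no collider blocking it and no conditioned non-collider, so it is open.
Try {SleepHours}:
  P1: blocked at fork node SleepHours ∈ conditioning set.
{SleepHours} contains no descendant of BloodPressure and blocks every backdoor path.
{SleepHours} is the unique smallest valid adjustment set.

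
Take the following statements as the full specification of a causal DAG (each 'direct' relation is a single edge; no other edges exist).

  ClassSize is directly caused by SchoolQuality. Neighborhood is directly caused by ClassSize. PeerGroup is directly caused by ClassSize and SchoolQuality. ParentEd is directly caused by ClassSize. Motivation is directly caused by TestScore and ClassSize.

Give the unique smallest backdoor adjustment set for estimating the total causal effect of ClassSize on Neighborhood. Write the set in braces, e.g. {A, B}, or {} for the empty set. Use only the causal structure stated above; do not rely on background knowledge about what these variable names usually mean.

{}

Variables eligible for adjustment (non-descendants of ClassSize, excluding ClassSize and Neighborhood): {SchoolQuality, TestScore}.
Backdoor paths from ClassSize to Neighborhood:
  (none)
With no backdoor paths the empty set already satisfies the criterion, and it is trivially minimal.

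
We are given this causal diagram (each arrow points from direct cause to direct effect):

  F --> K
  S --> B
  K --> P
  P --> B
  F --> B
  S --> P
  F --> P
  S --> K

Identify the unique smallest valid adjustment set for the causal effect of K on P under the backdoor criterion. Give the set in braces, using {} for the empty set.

{F, S}

Variables eligible for adjustment (non-descendants of K, excluding K and P): {F, S}.
Backdoor paths from K to P:
  P1: K <- S -> P
  P2: K <- S -> B <- F -> P
  P3: K <- S -> B <- P
  P4: K <- F -> P
  P5: K <- F -> B <- S -> P
  P6: K <- F -> B <- P
The empty set is not sufficient: P1 (K <- S -> P) has no collider blocking it and no conditioned non-collider, so it is open.
Try {F, S}:
  P1: blocked at fork node S ∈ conditioning set.
  P2: blocked at fork node S ∈ conditioning set.
  P3: blocked at fork node S ∈ conditioning set.
  P4: blocked at fork node F ∈ conditioning set.
  P5: blocked at fork node F ∈ conditioning set.
  P6: blocked at fork node F ∈ conditioning set.
{F, S} contains no descendant of K and blocks every backdoor path.
Every element of {F, S} is needed (dropping F leaves P4 open; dropping S leaves P1 open), so no proper subset is valid.
Among all size-2 subsets of the eligible variables, only {F, S} blocks every backdoor path, so it is the unique smallest valid adjustment set.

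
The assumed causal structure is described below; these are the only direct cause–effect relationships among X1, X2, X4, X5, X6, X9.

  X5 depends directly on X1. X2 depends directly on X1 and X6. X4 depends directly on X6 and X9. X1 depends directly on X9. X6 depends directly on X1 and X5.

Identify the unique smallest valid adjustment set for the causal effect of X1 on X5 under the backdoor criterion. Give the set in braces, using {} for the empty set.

{}

Variables eligible for adjustment (non-descendants of X1, excluding X1 and X5): {X9}.
Backdoor paths from X1 to X5:
  P1: X1 <- X9 -> X4 <- X6 <- X5
Each backdoor path contains an unconditioned collider, so every path is already blocked with the empty conditioning set:
  P1: blocked at collider X4 (neither it nor any descendant is in the conditioning set).
The empty set is therefore the unique smallest valid set.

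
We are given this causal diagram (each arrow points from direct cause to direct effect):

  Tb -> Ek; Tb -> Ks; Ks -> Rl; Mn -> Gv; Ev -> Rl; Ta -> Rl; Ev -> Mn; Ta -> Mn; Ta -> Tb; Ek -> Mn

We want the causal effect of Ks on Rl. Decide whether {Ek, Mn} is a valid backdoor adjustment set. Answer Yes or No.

No

Backdoor paths from Ks to Rl (paths whose first edge points into Ks):
  P1: Ks <- Tb <- Ta -> Rl
  P2: Ks <- Tb <- Ta -> Mn <- Ev -> Rl
  P3: Ks <- Tb -> Ek -> Mn <- Ta -> Rl
  P4: Ks <- Tb -> Ek -> Mn <- Ev -> Rl
Condition 1 (no descendant of Ks in the set): holds — descendants of Ks are {Rl}; none are in {Ek, Mn}.
Condition 2 (every backdoor path blocked by {Ek, Mn}):
  P1: open — no interior node is in the conditioning set.
  P2: open — collider(s) Mn are conditioned on (or have a conditioned descendant) and no non-collider on the path is in the set.
  P3: blocked at chain node Ek ∈ conditioning set.
  P4: blocked at chain node Ek ∈ conditioning set.
{Ek, Mn} does not satisfy the backdoor criterion.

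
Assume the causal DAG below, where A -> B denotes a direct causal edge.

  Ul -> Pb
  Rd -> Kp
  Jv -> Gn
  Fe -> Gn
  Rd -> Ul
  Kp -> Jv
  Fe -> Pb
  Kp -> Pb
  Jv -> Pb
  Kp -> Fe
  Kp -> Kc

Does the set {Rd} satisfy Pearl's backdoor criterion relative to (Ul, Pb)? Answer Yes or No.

Yes

Backdoor paths from Ul to Pb (paths whose first edge points into Ul):
  P1: Ul <- Rd -> Kp -> Jv -> Pb
  P2: Ul <- Rd -> Kp -> Jv -> Gn <- Fe -> Pb
  P3: Ul <- Rd -> Kp -> Fe -> Pb
  P4: Ul <- Rd -> Kp -> Fe -> Gn <- Jv -> Pb
  P5: Ul <- Rd -> Kp -> Pb
Condition 1 (no descendant of Ul in the set): holds — descendants of Ul are {Pb}; none are in {Rd}.
Condition 2 (every backdoor path blocked by {Rd}):
  P1: blocked at fork node Rd ∈ conditioning set.
  P2: blocked at fork node Rd ∈ conditioning set.
  P3: blocked at fork node Rd ∈ conditioning set.
  P4: blocked at fork node Rd ∈ conditioning set.
  P5: blocked at fork node Rd ∈ conditioning set.
{Rd} satisfies the backdoor criterion.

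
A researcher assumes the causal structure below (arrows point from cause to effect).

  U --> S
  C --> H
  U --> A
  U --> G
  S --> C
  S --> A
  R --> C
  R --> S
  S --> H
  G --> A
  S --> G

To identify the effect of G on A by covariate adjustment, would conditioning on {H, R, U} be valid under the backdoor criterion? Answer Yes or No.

Backdoor paths from G to A (paths whose first edge points into G):
  P1: G <- U -> S -> A
  P2: G <- U -> A
  P3: G <- S <- U -> A
  P4: G <- S -> A
Condition 1 (no descendant of G in the set): holds — descendants of G are {A}; none are in {H, R, U}.
Condition 2 (every backdoor path blocked by {H, R, U}):
  P1: blocked at fork node U ∈ conditioning set.
  P2: blocked at fork node U ∈ conditioning set.
  P3: blocked at fork node U ∈ conditioning set.
  P4: open — no interior node is in the conditioning set.
{H, R, U} does not satisfy the backdoor criterion.

No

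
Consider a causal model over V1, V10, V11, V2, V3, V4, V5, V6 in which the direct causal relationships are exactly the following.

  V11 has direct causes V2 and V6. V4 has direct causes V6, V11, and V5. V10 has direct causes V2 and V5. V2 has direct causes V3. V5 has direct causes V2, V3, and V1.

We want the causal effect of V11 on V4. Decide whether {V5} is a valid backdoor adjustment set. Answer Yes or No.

No

Backdoor paths from V11 to V4 (paths whose first edge points into V11):
  P1: V11 <- V6 -> V4
  P2: V11 <- V2 <- V3 -> V5 -> V4
  P3: V11 <- V2 -> V5 -> V4
  P4: V11 <- V2 -> V10 <- V5 -> V4
Condition 1 (no descendant of V11 in the set): holds — descendants of V11 are {V4}; none are in {V5}.
Condition 2 (every backdoor path blocked by {V5}):
  P1: open — no interior node is in the conditioning set.
  P2: blocked at chain node V5 ∈ conditioning set.
  P3: blocked at chain node V5 ∈ conditioning set.
  P4: blocked at collider V10 (neither it nor any descendant is in the conditioning set).
{V5} does not satisfy the backdoor criterion.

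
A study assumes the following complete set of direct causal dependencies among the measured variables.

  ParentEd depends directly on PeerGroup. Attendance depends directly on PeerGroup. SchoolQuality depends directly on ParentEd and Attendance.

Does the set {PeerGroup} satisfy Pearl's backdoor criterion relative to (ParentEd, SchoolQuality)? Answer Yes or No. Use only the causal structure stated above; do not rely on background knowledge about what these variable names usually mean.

Backdoor paths from ParentEd to SchoolQuality (paths whose first edge points into ParentEd):
  P1: ParentEd <- PeerGroup -> Attendance -> SchoolQuality
Condition 1 (no descendant of ParentEd in the set): holds — descendants of ParentEd are {SchoolQuality}; none are in {PeerGroup}.
Condition 2 (every backdoor path blocked by {PeerGroup}):
  P1: blocked at fork node PeerGroup ∈ conditioning set.
{PeerGroup} satisfies the backdoor criterion.

Yes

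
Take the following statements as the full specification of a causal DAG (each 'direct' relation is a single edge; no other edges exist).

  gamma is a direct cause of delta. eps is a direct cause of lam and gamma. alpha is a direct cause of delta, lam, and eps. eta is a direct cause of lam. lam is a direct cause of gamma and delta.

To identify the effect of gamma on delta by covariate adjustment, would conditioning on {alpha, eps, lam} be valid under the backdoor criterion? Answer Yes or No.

Backdoor paths from gamma to delta (paths whose first edge points into gamma):
  P1: gamma <- eps <- alpha -> lam -> delta
  P2: gamma <- eps <- alpha -> delta
  P3: gamma <- eps -> lam <- alpha -> delta
  P4: gamma <- eps -> lam -> delta
  P5: gamma <- lam <- alpha -> delta
  P6: gamma <- lam <- eps <- alpha -> delta
  P7: gamma <- lam -> delta
Condition 1 (no descendant of gamma in the set): holds — descendants of gamma are {delta}; none are in {alpha, eps, lam}.
Condition 2 (every backdoor path blocked by {alpha, eps, lam}):
  P1: blocked at chain node eps ∈ conditioning set.
  P2: blocked at chain node eps ∈ conditioning set.
  P3: blocked at fork node eps ∈ conditioning set.
  P4: blocked at fork node eps ∈ conditioning set.
  P5: blocked at chain node lam ∈ conditioning set.
  P6: blocked at chain node lam ∈ conditioning set.
  P7: blocked at fork node lam ∈ conditioning set.
{alpha, eps, lam} satisfies the backdoor criterion.

Yes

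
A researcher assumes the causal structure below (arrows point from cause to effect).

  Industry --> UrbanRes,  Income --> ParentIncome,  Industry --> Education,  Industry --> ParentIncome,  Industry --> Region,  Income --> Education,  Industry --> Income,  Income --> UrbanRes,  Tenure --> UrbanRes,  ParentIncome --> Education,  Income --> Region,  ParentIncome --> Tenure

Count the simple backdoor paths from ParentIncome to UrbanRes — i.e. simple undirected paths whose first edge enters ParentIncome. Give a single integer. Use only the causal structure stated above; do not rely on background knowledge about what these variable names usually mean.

8

A backdoor path from ParentIncome to UrbanRes is any simple undirected path whose first edge points into ParentIncome (i.e. leaves ParentIncome via a parent).
Parents of ParentIncome: {Income, Industry}.
Enumerating:
  P1: ParentIncome <- Industry -> Income -> UrbanRes
  P2: ParentIncome <- Industry -> Region <- Income -> UrbanRes
  P3: ParentIncome <- Industry -> Education <- Income -> UrbanRes
  P4: ParentIncome <- Industry -> UrbanRes
  P5: ParentIncome <- Income <- Industry -> UrbanRes
  P6: ParentIncome <- Income -> Region <- Industry -> UrbanRes
  P7: ParentIncome <- Income -> Education <- Industry -> UrbanRes
  P8: ParentIncome <- Income -> UrbanRes
That exhausts the simple backdoor paths. Count: 8.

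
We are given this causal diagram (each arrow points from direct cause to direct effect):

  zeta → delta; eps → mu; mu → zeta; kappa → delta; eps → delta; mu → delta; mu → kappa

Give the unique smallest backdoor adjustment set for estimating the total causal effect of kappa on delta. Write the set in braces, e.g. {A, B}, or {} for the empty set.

Variables eligible for adjustment (non-descendants of kappa, excluding kappa and delta): {eps, mu, zeta}.
Backdoor paths from kappa to delta:
  P1: kappa <- mu <- eps -> delta
  P2: kappa <- mu -> zeta -> delta
  P3: kappa <- mu -> delta
The empty set is not sufficient: P1 (kappa <- mu <- eps -> delta) has no collider blocking it and no conditioned non-collider, so it is open.
Try {mu}:
  P1: blocked at chain node mu ∈ conditioning set.
  P2: blocked at fork node mu ∈ conditioning set.
  P3: blocked at fork node mu ∈ conditioning set.
{mu} contains no descendant of kappa and blocks every backdoor path.
No other singleton works — e.g. {eps} leaves P2 open — so {mu} is the unique smallest valid adjustment set.

{mu}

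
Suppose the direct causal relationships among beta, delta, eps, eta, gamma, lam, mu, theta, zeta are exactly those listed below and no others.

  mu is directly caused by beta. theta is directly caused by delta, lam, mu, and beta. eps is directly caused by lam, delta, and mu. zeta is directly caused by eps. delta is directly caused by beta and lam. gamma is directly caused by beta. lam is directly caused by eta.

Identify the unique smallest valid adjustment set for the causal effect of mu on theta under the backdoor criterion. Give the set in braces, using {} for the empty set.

Variables eligible for adjustment (non-descendants of mu, excluding mu and theta): {beta, delta, eta, gamma, lam}.
Backdoor paths from mu to theta:
  P1: mu <- beta -> delta <- lam -> theta
  P2: mu <- beta -> delta -> eps <- lam -> theta
  P3: mu <- beta -> delta -> theta
  P4: mu <- beta -> theta
The empty set is not sufficient: P3 (mu <- beta -> delta -> theta) has no collider blocking it and no conditioned non-collider, so it is open.
Try {beta}:
  P1: blocked at fork node beta ∈ conditioning set.
  P2: blocked at fork node beta ∈ conditioning set.
  P3: blocked at fork node beta ∈ conditioning set.
  P4: blocked at fork node beta ∈ conditioning set.
{beta} contains no descendant of mu and blocks every backdoor path.
No other singleton works — e.g. {eta} leaves P3 open — so {beta} is the unique smallest valid adjustment set.

{beta}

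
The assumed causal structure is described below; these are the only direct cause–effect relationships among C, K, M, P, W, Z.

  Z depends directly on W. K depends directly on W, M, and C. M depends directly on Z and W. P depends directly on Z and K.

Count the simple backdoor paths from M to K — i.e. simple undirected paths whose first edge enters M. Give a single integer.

4

A backdoor path from M to K is any simple undirected path whose first edge points into M (i.e. leaves M via a parent).
Parents of M: {W, Z}.
Enumerating:
  P1: M <- W -> Z -> P <- K
  P2: M <- W -> K
  P3: M <- Z <- W -> K
  P4: M <- Z -> P <- K
That exhausts the simple backdoor paths. Count: 4.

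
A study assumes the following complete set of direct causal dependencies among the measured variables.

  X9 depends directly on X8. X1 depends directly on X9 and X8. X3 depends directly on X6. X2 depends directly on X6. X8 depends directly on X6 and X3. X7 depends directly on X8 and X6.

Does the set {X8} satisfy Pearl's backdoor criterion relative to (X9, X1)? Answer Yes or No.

Yes

Backdoor paths from X9 to X1 (paths whose first edge points into X9):
  P1: X9 <- X8 -> X1
Condition 1 (no descendant of X9 in the set): holds — descendants of X9 are {X1}; none are in {X8}.
Condition 2 (every backdoor path blocked by {X8}):
  P1: blocked at fork node X8 ∈ conditioning set.
{X8} satisfies the backdoor criterion.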